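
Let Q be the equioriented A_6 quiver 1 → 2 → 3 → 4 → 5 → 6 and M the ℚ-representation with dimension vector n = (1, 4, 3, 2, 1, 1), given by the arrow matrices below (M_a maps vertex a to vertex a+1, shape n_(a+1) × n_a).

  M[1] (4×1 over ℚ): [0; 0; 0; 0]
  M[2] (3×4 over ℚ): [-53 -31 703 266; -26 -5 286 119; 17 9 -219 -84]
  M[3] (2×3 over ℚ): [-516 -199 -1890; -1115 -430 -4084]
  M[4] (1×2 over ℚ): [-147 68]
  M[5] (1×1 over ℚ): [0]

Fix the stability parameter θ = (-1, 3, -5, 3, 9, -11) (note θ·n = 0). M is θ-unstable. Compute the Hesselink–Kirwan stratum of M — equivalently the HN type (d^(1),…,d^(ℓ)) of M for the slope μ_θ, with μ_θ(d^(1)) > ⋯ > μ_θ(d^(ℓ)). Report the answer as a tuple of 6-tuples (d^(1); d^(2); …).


Interval decomposition of M: I[1,1], I[2,2], I[2,3], I[2,4], I[2,5], I[6,6].
HN type (ℓ=4): μ^(1)=9; μ^(2)=3; μ^(3)=-1; μ^(4)=-11

((0, 0, 0, 0, 1, 0); (0, 1, 0, 2, 0, 0); (1, 3, 3, 0, 0, 0); (0, 0, 0, 0, 0, 1))


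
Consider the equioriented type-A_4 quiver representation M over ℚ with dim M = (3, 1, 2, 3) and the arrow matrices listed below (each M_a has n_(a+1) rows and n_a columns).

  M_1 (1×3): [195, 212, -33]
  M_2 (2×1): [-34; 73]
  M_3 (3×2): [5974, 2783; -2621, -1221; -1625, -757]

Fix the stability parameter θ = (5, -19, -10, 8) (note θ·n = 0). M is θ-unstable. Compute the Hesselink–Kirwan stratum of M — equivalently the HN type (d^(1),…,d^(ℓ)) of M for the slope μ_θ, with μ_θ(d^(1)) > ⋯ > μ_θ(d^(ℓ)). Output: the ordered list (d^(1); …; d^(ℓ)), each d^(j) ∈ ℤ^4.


Interval decomposition of M: I[1,1]^2, I[1,4], I[3,4], I[4,4].
HN type (ℓ=4): μ^(1)=8; μ^(2)=5; μ^(3)=-8; μ^(4)=-10

((0, 0, 0, 3); (2, 0, 0, 0); (1, 1, 1, 0); (0, 0, 1, 0))


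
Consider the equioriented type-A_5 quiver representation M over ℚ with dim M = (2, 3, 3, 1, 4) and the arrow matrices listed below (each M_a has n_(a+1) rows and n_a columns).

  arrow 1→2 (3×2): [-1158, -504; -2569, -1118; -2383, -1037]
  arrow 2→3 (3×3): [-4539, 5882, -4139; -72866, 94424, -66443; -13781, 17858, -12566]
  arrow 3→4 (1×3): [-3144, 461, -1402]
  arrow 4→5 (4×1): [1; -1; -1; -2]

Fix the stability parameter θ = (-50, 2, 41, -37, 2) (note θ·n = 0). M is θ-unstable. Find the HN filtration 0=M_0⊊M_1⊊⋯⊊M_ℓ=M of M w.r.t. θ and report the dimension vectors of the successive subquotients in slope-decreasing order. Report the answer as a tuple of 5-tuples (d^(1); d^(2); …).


Barcode: M ≅ I[1,2], I[1,5], I[2,3], I[3,3], I[5,5]^3. HN layers by μ_θ (3 steps, strictly decreasing):
  μ^(1)=41; μ^(2)=2; μ^(3)=-50

((0, 0, 2, 0, 0); (0, 3, 1, 1, 4); (2, 0, 0, 0, 0))


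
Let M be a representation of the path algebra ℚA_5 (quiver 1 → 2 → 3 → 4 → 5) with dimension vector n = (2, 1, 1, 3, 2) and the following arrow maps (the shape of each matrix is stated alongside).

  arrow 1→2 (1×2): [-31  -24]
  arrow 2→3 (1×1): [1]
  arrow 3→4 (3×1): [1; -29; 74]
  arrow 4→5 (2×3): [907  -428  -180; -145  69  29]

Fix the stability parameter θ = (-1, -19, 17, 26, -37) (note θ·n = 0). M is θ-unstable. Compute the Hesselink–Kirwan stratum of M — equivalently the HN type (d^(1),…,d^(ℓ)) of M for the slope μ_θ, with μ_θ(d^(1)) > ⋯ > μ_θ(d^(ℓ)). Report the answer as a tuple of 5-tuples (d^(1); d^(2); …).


Barcode: M ≅ I[1,1], I[1,5], I[4,4], I[4,5]. HN layers by μ_θ (5 steps, strictly decreasing):
  μ^(1)=26; μ^(2)=2; μ^(3)=-1; μ^(4)=-11/2; μ^(5)=-10

((0, 0, 0, 1, 0); (0, 0, 1, 1, 1); (1, 0, 0, 0, 0); (0, 0, 0, 1, 1); (1, 1, 0, 0, 0))


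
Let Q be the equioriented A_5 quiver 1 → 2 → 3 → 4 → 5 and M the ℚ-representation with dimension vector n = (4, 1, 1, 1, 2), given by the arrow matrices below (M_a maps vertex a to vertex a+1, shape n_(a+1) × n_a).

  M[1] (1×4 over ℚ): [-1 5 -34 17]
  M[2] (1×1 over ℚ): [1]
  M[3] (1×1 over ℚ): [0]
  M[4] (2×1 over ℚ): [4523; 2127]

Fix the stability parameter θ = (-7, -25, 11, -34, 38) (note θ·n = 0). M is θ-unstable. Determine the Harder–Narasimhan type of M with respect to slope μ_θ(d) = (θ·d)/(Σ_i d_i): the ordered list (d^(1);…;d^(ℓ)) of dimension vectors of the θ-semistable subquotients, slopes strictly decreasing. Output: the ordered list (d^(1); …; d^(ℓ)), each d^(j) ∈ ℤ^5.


Interval decomposition of M: I[1,1]^3, I[1,3], I[4,5], I[5,5].
HN type (ℓ=5): μ^(1)=38; μ^(2)=11; μ^(3)=-7; μ^(4)=-16; μ^(5)=-34

((0, 0, 0, 0, 2); (0, 0, 1, 0, 0); (3, 0, 0, 0, 0); (1, 1, 0, 0, 0); (0, 0, 0, 1, 0))


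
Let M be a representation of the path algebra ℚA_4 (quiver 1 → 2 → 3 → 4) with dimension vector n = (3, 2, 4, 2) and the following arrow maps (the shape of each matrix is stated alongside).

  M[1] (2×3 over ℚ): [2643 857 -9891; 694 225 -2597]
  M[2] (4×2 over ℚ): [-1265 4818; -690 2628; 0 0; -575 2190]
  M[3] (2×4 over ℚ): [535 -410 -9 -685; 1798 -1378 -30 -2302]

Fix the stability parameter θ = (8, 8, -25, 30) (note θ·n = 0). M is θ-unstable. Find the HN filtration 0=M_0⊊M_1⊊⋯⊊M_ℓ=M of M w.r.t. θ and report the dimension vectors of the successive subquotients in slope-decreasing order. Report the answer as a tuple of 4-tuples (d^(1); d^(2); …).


Barcode: M ≅ I[1,1], I[1,2], I[1,3], I[3,3], I[3,4]^2. HN layers by μ_θ (4 steps, strictly decreasing):
  μ^(1)=30; μ^(2)=8; μ^(3)=-3; μ^(4)=-25

((0, 0, 0, 2); (2, 1, 0, 0); (1, 1, 1, 0); (0, 0, 3, 0))


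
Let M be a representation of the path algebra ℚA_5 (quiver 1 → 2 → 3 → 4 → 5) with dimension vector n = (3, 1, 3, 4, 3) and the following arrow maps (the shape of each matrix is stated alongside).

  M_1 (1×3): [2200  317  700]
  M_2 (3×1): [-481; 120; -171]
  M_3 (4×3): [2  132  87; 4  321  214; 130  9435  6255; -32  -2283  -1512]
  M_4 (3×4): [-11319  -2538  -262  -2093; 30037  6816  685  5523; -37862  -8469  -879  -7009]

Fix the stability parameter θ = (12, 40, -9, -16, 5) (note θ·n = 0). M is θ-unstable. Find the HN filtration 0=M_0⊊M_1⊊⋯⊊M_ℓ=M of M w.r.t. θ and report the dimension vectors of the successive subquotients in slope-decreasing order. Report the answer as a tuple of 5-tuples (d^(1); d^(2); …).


Via rank(M_{q-1}∘⋯∘M_p): M ≅ I[1,1]^2, I[1,5], I[3,3], I[3,4], I[4,5]^2.
μ_θ-semistable layers: μ^(1)=12; μ^(2)=32/5; μ^(3)=5; μ^(4)=-9; μ^(5)=-25/2; μ^(6)=-16

((2, 0, 0, 0, 0); (1, 1, 1, 1, 1); (0, 0, 0, 0, 2); (0, 0, 1, 0, 0); (0, 0, 1, 1, 0); (0, 0, 0, 2, 0))


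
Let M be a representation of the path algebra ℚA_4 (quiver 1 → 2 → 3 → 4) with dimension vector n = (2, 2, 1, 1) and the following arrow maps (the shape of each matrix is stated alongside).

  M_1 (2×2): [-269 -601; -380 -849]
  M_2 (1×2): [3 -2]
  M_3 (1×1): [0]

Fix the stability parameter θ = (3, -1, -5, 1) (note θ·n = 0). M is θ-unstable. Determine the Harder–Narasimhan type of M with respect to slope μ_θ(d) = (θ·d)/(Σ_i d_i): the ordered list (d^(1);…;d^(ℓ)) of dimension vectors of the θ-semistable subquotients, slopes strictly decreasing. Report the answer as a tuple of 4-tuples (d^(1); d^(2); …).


Barcode: M ≅ I[1,2], I[1,3], I[4,4]. HN layers by μ_θ (2 steps, strictly decreasing):
  μ^(1)=1; μ^(2)=-1

((1, 1, 0, 1); (1, 1, 1, 0))


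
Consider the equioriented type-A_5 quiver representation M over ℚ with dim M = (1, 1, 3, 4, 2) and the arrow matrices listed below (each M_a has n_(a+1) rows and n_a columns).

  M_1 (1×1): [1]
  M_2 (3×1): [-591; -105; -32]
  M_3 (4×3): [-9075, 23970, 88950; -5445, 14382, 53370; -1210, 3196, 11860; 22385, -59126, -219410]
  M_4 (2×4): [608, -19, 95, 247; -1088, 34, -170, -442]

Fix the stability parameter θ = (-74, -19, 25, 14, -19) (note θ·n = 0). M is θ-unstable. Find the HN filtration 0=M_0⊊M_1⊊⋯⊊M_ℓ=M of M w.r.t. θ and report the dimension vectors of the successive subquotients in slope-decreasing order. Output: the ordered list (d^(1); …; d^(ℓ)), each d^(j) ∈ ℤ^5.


Barcode: M ≅ I[1,4], I[3,3]^2, I[4,4]^2, I[4,5], I[5,5]. HN layers by μ_θ (6 steps, strictly decreasing):
  μ^(1)=25; μ^(2)=39/2; μ^(3)=14; μ^(4)=-5/2; μ^(5)=-19; μ^(6)=-74

((0, 0, 2, 0, 0); (0, 0, 1, 1, 0); (0, 0, 0, 2, 0); (0, 0, 0, 1, 1); (0, 1, 0, 0, 1); (1, 0, 0, 0, 0))


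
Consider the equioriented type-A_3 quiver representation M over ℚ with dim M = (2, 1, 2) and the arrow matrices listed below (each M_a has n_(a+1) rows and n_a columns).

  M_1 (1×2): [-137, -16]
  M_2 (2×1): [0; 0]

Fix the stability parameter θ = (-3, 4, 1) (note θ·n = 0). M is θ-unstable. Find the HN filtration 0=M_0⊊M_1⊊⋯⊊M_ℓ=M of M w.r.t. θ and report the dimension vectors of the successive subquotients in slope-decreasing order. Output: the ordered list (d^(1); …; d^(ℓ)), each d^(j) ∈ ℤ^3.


Via rank(M_{q-1}∘⋯∘M_p): M ≅ I[1,1], I[1,2], I[3,3]^2.
μ_θ-semistable layers: μ^(1)=4; μ^(2)=1; μ^(3)=-3

((0, 1, 0); (0, 0, 2); (2, 0, 0))


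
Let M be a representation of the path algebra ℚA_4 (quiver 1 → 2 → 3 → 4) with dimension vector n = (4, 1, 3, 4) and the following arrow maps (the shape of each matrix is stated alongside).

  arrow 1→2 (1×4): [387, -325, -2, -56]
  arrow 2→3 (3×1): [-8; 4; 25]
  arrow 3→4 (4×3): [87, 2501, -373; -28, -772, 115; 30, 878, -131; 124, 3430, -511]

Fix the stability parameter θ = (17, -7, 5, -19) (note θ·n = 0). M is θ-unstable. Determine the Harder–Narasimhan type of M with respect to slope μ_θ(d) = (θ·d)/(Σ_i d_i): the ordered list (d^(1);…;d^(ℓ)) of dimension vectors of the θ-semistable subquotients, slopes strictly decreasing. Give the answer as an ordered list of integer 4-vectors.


Barcode: M ≅ I[1,1]^3, I[1,4], I[3,4]^2, I[4,4]. HN layers by μ_θ (4 steps, strictly decreasing):
  μ^(1)=17; μ^(2)=-1; μ^(3)=-7; μ^(4)=-19

((3, 0, 0, 0); (1, 1, 1, 1); (0, 0, 2, 2); (0, 0, 0, 1))


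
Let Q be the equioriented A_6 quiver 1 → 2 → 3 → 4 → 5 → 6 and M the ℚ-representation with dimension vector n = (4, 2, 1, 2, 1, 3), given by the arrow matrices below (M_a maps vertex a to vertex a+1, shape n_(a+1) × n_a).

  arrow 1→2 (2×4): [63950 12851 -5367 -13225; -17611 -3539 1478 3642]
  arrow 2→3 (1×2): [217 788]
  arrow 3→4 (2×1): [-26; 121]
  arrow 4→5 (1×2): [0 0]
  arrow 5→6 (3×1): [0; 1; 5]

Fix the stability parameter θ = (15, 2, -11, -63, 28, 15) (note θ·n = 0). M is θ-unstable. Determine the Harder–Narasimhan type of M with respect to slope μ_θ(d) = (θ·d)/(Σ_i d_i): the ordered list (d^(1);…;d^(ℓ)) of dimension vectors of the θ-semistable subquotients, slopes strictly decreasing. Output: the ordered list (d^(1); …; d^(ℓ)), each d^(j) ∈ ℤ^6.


Via rank(M_{q-1}∘⋯∘M_p): M ≅ I[1,1]^2, I[1,2], I[1,4], I[4,4], I[5,6], I[6,6]^2.
μ_θ-semistable layers: μ^(1)=43/2; μ^(2)=15; μ^(3)=17/2; μ^(4)=-57/4; μ^(5)=-63

((0, 0, 0, 0, 1, 1); (2, 0, 0, 0, 0, 2); (1, 1, 0, 0, 0, 0); (1, 1, 1, 1, 0, 0); (0, 0, 0, 1, 0, 0))


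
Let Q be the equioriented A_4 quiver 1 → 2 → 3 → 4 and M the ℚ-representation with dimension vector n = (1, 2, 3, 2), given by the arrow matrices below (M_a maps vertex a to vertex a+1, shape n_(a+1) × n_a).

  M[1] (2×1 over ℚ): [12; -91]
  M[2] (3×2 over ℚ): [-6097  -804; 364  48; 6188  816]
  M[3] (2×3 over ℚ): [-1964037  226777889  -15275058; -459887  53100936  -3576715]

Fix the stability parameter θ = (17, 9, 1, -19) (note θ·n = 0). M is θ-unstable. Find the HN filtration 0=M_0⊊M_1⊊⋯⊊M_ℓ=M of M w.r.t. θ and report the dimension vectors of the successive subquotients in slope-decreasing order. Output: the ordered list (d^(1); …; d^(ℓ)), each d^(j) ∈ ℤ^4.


Via rank(M_{q-1}∘⋯∘M_p): M ≅ I[1,2], I[2,4], I[3,3], I[3,4].
μ_θ-semistable layers: μ^(1)=13; μ^(2)=1; μ^(3)=-3; μ^(4)=-9

((1, 1, 0, 0); (0, 0, 1, 0); (0, 1, 1, 1); (0, 0, 1, 1))


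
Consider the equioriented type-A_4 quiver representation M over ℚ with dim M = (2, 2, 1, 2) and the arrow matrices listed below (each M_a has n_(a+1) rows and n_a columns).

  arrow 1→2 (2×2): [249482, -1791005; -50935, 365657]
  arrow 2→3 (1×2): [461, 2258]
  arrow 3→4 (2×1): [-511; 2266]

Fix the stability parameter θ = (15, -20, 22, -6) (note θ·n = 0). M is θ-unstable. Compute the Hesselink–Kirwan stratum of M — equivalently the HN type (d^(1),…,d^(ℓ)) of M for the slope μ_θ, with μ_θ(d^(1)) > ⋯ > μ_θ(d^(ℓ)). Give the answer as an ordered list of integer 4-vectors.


Via rank(M_{q-1}∘⋯∘M_p): M ≅ I[1,2], I[1,4], I[4,4].
μ_θ-semistable layers: μ^(1)=8; μ^(2)=-5/2; μ^(3)=-6

((0, 0, 1, 1); (2, 2, 0, 0); (0, 0, 0, 1))


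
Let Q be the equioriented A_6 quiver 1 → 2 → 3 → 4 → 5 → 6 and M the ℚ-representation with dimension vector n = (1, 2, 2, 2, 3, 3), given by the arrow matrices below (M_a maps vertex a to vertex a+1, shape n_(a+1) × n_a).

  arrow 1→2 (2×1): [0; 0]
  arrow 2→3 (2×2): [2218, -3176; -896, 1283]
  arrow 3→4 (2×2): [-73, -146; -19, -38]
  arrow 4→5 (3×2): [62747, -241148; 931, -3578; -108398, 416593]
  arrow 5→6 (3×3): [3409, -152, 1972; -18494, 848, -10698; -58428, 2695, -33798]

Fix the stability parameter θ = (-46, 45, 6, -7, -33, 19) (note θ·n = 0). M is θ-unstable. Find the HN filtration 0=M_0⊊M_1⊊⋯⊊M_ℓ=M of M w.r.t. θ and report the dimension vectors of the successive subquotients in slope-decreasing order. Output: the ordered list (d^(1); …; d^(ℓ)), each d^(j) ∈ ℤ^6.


Via rank(M_{q-1}∘⋯∘M_p): M ≅ I[1,1], I[2,3], I[2,6], I[4,6], I[5,6].
μ_θ-semistable layers: μ^(1)=51/2; μ^(2)=19; μ^(3)=11/4; μ^(4)=-20; μ^(5)=-33; μ^(6)=-46

((0, 1, 1, 0, 0, 0); (0, 0, 0, 0, 0, 3); (0, 1, 1, 1, 1, 0); (0, 0, 0, 1, 1, 0); (0, 0, 0, 0, 1, 0); (1, 0, 0, 0, 0, 0))


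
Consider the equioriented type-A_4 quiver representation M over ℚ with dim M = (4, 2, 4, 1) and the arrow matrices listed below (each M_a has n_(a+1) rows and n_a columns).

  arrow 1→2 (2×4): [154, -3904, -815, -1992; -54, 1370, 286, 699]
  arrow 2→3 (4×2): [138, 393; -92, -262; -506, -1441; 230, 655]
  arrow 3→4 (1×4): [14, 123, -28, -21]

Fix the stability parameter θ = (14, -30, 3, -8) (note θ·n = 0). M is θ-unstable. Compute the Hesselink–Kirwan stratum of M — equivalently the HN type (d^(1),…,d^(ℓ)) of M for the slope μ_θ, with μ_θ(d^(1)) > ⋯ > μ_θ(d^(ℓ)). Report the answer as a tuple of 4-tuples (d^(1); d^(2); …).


Via rank(M_{q-1}∘⋯∘M_p): M ≅ I[1,1]^2, I[1,2], I[1,4], I[3,3]^3.
μ_θ-semistable layers: μ^(1)=14; μ^(2)=3; μ^(3)=-5/2; μ^(4)=-8

((2, 0, 0, 0); (0, 0, 3, 0); (0, 0, 1, 1); (2, 2, 0, 0))


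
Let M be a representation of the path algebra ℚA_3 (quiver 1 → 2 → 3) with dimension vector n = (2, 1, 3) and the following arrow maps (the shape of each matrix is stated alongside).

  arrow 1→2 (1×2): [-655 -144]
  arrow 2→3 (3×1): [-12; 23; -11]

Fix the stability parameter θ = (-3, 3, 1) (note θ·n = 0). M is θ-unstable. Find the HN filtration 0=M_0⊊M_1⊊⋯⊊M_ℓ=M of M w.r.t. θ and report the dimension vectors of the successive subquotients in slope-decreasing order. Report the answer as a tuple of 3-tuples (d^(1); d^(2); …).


Barcode: M ≅ I[1,1], I[1,3], I[3,3]^2. HN layers by μ_θ (3 steps, strictly decreasing):
  μ^(1)=2; μ^(2)=1; μ^(3)=-3

((0, 1, 1); (0, 0, 2); (2, 0, 0))


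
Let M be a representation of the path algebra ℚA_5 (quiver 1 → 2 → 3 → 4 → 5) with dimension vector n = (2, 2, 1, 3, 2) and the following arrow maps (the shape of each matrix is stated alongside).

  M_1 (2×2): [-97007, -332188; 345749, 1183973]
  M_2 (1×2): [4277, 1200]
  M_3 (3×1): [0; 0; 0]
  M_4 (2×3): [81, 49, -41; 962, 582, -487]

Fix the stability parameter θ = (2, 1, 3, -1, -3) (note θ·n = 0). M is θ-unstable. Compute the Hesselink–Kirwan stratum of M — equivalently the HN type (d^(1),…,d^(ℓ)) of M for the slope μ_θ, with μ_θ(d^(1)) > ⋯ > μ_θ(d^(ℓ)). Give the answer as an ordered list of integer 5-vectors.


Via rank(M_{q-1}∘⋯∘M_p): M ≅ I[1,2], I[1,3], I[4,4], I[4,5]^2.
μ_θ-semistable layers: μ^(1)=3; μ^(2)=3/2; μ^(3)=-1; μ^(4)=-2

((0, 0, 1, 0, 0); (2, 2, 0, 0, 0); (0, 0, 0, 1, 0); (0, 0, 0, 2, 2))


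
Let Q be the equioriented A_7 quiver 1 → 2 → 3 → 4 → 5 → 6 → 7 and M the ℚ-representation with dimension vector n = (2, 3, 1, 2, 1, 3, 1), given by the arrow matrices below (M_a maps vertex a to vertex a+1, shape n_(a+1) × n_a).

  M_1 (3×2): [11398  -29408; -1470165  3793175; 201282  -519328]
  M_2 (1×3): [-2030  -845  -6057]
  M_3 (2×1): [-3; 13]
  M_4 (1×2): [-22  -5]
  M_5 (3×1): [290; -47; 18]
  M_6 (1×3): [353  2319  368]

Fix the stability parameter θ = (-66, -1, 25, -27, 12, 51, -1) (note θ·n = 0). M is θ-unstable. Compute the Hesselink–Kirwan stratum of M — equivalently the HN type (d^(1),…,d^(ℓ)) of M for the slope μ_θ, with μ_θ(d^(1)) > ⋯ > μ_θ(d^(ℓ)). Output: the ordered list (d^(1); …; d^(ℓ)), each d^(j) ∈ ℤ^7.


Interval decomposition of M: I[1,2], I[1,7], I[2,2], I[4,4], I[6,6]^2.
HN type (ℓ=6): μ^(1)=51; μ^(2)=25; μ^(3)=12; μ^(4)=-1; μ^(5)=-27; μ^(6)=-66

((0, 0, 0, 0, 0, 2, 0); (0, 0, 0, 0, 0, 1, 1); (0, 0, 0, 0, 1, 0, 0); (0, 3, 1, 1, 0, 0, 0); (0, 0, 0, 1, 0, 0, 0); (2, 0, 0, 0, 0, 0, 0))


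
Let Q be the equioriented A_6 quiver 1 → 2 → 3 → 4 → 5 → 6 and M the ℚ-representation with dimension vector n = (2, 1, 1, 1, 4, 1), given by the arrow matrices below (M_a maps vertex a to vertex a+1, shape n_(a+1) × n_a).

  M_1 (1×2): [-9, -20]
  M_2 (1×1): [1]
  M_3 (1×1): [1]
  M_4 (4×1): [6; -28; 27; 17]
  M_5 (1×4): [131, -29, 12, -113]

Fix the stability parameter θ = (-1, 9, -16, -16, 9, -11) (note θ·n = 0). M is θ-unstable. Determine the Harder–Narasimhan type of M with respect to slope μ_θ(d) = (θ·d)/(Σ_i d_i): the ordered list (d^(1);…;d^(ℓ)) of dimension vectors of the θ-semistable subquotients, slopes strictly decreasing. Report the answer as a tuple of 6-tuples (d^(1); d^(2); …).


Barcode: M ≅ I[1,1], I[1,6], I[5,5]^3. HN layers by μ_θ (3 steps, strictly decreasing):
  μ^(1)=9; μ^(2)=-1; μ^(3)=-6

((0, 0, 0, 0, 3, 0); (1, 0, 0, 0, 1, 1); (1, 1, 1, 1, 0, 0))


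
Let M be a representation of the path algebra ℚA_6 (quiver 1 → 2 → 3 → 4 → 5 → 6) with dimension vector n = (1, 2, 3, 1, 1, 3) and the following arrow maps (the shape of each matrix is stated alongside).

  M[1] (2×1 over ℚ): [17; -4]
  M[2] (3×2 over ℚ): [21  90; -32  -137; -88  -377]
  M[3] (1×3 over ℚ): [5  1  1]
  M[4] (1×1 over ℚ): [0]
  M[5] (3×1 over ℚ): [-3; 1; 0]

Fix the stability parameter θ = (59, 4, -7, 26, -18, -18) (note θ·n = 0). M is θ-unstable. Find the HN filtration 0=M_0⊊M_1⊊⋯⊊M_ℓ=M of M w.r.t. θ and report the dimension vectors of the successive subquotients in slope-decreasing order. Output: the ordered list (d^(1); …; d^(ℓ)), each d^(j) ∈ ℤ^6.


Interval decomposition of M: I[1,4], I[2,3], I[3,3], I[5,6], I[6,6]^2.
HN type (ℓ=5): μ^(1)=26; μ^(2)=56/3; μ^(3)=-3/2; μ^(4)=-7; μ^(5)=-18

((0, 0, 0, 1, 0, 0); (1, 1, 1, 0, 0, 0); (0, 1, 1, 0, 0, 0); (0, 0, 1, 0, 0, 0); (0, 0, 0, 0, 1, 3))


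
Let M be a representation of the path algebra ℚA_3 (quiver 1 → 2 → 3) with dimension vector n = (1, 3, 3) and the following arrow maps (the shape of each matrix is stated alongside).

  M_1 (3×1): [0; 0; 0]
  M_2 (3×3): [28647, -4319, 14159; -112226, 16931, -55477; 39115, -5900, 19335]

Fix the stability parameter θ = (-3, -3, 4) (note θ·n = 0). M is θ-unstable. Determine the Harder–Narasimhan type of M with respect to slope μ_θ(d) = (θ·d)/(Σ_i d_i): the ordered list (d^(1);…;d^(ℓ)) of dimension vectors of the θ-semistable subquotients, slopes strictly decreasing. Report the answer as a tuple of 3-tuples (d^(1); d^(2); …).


Barcode: M ≅ I[1,1], I[2,3]^3. HN layers by μ_θ (2 steps, strictly decreasing):
  μ^(1)=4; μ^(2)=-3

((0, 0, 3); (1, 3, 0))


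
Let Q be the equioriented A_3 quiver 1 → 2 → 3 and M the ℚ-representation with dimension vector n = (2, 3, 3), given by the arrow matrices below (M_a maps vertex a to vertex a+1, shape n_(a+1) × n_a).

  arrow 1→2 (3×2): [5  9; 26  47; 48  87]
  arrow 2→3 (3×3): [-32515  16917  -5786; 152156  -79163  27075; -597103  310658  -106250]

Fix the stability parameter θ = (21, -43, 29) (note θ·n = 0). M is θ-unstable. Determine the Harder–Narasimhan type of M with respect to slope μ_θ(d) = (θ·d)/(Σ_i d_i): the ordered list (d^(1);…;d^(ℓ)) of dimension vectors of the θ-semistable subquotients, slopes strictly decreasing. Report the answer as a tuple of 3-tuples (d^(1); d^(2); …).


Barcode: M ≅ I[1,3]^2, I[2,3]. HN layers by μ_θ (3 steps, strictly decreasing):
  μ^(1)=29; μ^(2)=-11; μ^(3)=-43

((0, 0, 3); (2, 2, 0); (0, 1, 0))


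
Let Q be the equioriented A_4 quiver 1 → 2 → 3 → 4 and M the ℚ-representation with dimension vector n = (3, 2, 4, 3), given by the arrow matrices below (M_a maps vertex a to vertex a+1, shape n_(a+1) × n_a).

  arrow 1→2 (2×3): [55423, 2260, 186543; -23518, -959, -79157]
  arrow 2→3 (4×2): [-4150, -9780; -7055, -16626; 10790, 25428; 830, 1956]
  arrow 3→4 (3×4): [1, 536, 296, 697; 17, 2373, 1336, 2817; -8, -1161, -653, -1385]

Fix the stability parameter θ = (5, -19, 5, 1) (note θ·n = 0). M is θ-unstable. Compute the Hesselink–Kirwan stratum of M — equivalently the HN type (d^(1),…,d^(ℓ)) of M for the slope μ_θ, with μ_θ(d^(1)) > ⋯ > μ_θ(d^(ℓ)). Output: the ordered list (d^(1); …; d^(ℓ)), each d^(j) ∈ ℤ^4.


Via rank(M_{q-1}∘⋯∘M_p): M ≅ I[1,1], I[1,2], I[1,4], I[3,3], I[3,4]^2.
μ_θ-semistable layers: μ^(1)=5; μ^(2)=3; μ^(3)=-7

((1, 0, 1, 0); (0, 0, 3, 3); (2, 2, 0, 0))


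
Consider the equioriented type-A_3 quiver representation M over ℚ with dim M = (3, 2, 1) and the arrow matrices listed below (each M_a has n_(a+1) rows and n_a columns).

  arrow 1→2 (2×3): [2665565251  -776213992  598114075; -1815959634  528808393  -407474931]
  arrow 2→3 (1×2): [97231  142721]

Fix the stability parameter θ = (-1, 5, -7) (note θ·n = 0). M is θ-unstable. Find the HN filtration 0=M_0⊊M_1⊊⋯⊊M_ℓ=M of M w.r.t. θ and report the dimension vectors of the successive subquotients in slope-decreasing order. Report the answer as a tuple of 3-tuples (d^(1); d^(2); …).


Barcode: M ≅ I[1,1], I[1,2], I[1,3]. HN layers by μ_θ (2 steps, strictly decreasing):
  μ^(1)=5; μ^(2)=-1

((0, 1, 0); (3, 1, 1))


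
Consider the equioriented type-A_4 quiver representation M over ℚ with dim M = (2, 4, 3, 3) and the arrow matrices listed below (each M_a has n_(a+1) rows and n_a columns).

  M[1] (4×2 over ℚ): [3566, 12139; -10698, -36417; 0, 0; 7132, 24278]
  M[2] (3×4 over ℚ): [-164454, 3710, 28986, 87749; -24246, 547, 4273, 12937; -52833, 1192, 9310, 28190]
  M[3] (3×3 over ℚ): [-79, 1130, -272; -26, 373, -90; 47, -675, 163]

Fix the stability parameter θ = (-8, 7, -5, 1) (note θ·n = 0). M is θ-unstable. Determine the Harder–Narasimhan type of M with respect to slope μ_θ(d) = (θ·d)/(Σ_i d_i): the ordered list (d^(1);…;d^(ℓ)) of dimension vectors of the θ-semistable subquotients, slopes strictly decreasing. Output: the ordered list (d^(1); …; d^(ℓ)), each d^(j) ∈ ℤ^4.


Via rank(M_{q-1}∘⋯∘M_p): M ≅ I[1,1], I[1,4], I[2,2], I[2,4]^2.
μ_θ-semistable layers: μ^(1)=7; μ^(2)=1; μ^(3)=-8

((0, 1, 0, 0); (0, 3, 3, 3); (2, 0, 0, 0))


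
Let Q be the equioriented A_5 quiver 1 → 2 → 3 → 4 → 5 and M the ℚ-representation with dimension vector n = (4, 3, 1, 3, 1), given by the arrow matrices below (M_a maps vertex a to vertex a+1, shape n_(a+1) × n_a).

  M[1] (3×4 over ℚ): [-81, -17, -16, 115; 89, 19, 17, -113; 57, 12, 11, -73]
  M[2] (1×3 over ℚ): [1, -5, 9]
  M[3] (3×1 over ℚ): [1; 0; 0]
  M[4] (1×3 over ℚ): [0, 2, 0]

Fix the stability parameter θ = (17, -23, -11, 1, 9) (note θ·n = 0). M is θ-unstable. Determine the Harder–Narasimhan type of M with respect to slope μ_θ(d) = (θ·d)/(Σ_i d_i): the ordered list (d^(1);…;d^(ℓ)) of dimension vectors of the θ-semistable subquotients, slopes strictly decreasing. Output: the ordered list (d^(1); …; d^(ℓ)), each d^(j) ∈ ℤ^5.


Interval decomposition of M: I[1,1], I[1,2]^2, I[1,4], I[4,4], I[4,5].
HN type (ℓ=5): μ^(1)=17; μ^(2)=9; μ^(3)=1; μ^(4)=-3; μ^(5)=-17/3

((1, 0, 0, 0, 0); (0, 0, 0, 0, 1); (0, 0, 0, 3, 0); (2, 2, 0, 0, 0); (1, 1, 1, 0, 0))


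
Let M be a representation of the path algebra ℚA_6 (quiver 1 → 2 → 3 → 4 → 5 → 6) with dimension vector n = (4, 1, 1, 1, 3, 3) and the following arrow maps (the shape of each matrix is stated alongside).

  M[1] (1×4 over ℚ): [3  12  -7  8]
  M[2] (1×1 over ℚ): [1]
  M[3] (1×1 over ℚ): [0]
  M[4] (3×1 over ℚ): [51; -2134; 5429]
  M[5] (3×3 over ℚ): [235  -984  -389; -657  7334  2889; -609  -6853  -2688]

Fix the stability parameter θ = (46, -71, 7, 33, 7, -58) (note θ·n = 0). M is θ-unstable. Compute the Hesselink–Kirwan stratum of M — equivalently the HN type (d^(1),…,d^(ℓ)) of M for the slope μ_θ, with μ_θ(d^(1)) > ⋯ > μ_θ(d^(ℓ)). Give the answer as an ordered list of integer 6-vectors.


Barcode: M ≅ I[1,1]^3, I[1,3], I[4,6], I[5,5], I[5,6], I[6,6]. HN layers by μ_θ (6 steps, strictly decreasing):
  μ^(1)=46; μ^(2)=7; μ^(3)=-6; μ^(4)=-25/2; μ^(5)=-51/2; μ^(6)=-58

((3, 0, 0, 0, 0, 0); (0, 0, 1, 0, 1, 0); (0, 0, 0, 1, 1, 1); (1, 1, 0, 0, 0, 0); (0, 0, 0, 0, 1, 1); (0, 0, 0, 0, 0, 1))


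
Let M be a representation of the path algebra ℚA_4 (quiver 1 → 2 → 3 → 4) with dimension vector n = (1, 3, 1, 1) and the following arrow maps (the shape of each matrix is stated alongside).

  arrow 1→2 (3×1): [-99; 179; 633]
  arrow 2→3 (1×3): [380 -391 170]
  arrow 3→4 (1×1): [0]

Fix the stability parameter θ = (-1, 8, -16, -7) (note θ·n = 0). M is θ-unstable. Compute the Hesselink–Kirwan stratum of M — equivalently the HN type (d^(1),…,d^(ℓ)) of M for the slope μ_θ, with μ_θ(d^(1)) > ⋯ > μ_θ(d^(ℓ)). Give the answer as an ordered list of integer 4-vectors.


Barcode: M ≅ I[1,3], I[2,2]^2, I[4,4]. HN layers by μ_θ (3 steps, strictly decreasing):
  μ^(1)=8; μ^(2)=-3; μ^(3)=-7

((0, 2, 0, 0); (1, 1, 1, 0); (0, 0, 0, 1))


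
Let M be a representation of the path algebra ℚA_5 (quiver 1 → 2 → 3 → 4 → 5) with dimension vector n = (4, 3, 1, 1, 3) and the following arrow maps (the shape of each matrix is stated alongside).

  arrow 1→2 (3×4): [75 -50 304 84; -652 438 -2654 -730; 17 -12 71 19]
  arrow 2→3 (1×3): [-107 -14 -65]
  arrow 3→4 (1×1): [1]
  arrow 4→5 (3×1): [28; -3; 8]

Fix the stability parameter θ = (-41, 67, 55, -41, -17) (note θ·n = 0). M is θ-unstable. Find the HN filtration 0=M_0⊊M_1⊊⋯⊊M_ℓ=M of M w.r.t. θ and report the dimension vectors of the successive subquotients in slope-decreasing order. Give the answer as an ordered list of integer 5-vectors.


Interval decomposition of M: I[1,1], I[1,2]^2, I[1,5], I[5,5]^2.
HN type (ℓ=4): μ^(1)=67; μ^(2)=16; μ^(3)=-17; μ^(4)=-41

((0, 2, 0, 0, 0); (0, 1, 1, 1, 1); (0, 0, 0, 0, 2); (4, 0, 0, 0, 0))


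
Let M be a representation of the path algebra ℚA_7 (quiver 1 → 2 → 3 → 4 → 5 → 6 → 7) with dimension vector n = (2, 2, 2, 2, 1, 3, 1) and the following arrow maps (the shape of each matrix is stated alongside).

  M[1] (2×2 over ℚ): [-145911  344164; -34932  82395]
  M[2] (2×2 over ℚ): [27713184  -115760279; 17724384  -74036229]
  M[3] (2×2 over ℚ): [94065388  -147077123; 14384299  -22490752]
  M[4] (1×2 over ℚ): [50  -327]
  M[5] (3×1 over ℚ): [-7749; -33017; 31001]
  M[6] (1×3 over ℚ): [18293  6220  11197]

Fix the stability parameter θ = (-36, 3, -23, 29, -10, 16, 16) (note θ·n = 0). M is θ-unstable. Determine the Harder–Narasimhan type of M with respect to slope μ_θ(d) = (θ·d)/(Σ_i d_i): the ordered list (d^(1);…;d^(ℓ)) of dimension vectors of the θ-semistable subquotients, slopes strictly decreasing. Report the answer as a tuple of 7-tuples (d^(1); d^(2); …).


Interval decomposition of M: I[1,2], I[1,6], I[3,4], I[6,6], I[6,7].
HN type (ℓ=7): μ^(1)=29; μ^(2)=16; μ^(3)=19/2; μ^(4)=3; μ^(5)=-10; μ^(6)=-23; μ^(7)=-36

((0, 0, 0, 1, 0, 0, 0); (0, 0, 0, 0, 0, 3, 1); (0, 0, 0, 1, 1, 0, 0); (0, 1, 0, 0, 0, 0, 0); (0, 1, 1, 0, 0, 0, 0); (0, 0, 1, 0, 0, 0, 0); (2, 0, 0, 0, 0, 0, 0))


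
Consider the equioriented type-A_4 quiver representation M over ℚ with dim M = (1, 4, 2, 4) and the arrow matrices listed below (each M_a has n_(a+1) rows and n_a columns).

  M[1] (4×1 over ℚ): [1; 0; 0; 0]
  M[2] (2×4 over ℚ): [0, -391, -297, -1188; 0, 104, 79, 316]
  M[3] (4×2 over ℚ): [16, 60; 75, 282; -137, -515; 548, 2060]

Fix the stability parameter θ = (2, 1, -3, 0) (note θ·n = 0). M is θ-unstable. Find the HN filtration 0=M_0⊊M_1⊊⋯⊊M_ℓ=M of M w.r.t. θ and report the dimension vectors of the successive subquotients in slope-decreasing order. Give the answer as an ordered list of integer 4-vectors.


Barcode: M ≅ I[1,2], I[2,2], I[2,4]^2, I[4,4]^2. HN layers by μ_θ (4 steps, strictly decreasing):
  μ^(1)=3/2; μ^(2)=1; μ^(3)=0; μ^(4)=-1

((1, 1, 0, 0); (0, 1, 0, 0); (0, 0, 0, 4); (0, 2, 2, 0))


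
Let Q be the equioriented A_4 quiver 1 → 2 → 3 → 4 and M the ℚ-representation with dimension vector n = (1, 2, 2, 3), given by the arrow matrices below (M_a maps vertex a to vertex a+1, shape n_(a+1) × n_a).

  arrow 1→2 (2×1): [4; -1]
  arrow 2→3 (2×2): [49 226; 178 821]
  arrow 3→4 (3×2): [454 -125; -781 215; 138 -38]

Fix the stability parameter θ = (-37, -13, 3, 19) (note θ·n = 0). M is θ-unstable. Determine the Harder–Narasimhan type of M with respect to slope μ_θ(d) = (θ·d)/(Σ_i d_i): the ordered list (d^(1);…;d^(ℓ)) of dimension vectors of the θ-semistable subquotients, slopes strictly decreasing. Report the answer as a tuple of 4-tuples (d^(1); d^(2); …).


Barcode: M ≅ I[1,4], I[2,4], I[4,4]. HN layers by μ_θ (4 steps, strictly decreasing):
  μ^(1)=19; μ^(2)=3; μ^(3)=-13; μ^(4)=-37

((0, 0, 0, 3); (0, 0, 2, 0); (0, 2, 0, 0); (1, 0, 0, 0))


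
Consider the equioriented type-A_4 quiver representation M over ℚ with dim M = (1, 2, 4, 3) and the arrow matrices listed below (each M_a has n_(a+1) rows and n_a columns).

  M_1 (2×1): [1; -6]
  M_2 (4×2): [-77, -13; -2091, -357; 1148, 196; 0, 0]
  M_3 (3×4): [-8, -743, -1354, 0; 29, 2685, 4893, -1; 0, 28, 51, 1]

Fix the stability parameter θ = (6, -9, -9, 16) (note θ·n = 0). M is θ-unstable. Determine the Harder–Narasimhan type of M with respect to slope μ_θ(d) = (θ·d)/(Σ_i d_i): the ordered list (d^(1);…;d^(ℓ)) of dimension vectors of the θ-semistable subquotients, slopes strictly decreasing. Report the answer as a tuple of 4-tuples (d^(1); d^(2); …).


Barcode: M ≅ I[1,4], I[2,4], I[3,3], I[3,4]. HN layers by μ_θ (3 steps, strictly decreasing):
  μ^(1)=16; μ^(2)=-4; μ^(3)=-9

((0, 0, 0, 3); (1, 1, 1, 0); (0, 1, 3, 0))


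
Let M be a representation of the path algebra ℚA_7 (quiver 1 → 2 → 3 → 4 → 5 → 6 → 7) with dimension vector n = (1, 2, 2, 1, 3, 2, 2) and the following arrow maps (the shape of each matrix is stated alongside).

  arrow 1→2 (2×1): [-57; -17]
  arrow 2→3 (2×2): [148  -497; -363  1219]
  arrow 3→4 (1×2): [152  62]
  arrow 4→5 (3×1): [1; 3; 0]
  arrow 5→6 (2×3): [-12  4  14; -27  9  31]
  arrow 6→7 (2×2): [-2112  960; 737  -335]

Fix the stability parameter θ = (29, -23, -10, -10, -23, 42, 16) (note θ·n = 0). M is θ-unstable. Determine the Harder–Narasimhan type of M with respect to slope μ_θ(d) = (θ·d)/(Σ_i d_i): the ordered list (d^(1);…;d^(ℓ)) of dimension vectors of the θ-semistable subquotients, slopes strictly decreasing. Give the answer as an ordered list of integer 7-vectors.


Barcode: M ≅ I[1,5], I[2,3], I[5,6], I[5,7], I[7,7]. HN layers by μ_θ (6 steps, strictly decreasing):
  μ^(1)=42; μ^(2)=29; μ^(3)=16; μ^(4)=-37/5; μ^(5)=-10; μ^(6)=-23

((0, 0, 0, 0, 0, 1, 0); (0, 0, 0, 0, 0, 1, 1); (0, 0, 0, 0, 0, 0, 1); (1, 1, 1, 1, 1, 0, 0); (0, 0, 1, 0, 0, 0, 0); (0, 1, 0, 0, 2, 0, 0))


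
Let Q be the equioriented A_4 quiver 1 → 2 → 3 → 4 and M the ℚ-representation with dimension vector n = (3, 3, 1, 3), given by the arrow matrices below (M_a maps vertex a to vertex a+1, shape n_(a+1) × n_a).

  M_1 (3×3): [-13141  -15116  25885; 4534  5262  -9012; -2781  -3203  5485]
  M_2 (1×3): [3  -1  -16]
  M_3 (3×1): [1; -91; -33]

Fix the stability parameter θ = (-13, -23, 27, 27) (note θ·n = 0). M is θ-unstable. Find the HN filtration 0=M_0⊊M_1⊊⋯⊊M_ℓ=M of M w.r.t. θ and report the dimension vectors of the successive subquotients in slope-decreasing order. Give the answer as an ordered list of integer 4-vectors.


Via rank(M_{q-1}∘⋯∘M_p): M ≅ I[1,2]^2, I[1,4], I[4,4]^2.
μ_θ-semistable layers: μ^(1)=27; μ^(2)=-18

((0, 0, 1, 3); (3, 3, 0, 0))


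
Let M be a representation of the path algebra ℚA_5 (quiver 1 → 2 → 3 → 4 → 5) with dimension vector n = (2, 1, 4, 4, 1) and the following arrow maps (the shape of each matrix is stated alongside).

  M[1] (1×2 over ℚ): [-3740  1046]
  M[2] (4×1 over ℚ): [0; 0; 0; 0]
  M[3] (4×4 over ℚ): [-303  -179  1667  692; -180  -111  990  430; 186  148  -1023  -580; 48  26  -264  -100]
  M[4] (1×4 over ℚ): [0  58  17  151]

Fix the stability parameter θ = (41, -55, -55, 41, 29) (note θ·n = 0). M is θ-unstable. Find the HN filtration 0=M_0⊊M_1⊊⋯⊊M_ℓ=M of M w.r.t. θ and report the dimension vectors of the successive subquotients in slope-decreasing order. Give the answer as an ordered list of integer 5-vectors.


Barcode: M ≅ I[1,1], I[1,2], I[3,3], I[3,4]^2, I[3,5], I[4,4]. HN layers by μ_θ (4 steps, strictly decreasing):
  μ^(1)=41; μ^(2)=35; μ^(3)=-7; μ^(4)=-55

((1, 0, 0, 3, 0); (0, 0, 0, 1, 1); (1, 1, 0, 0, 0); (0, 0, 4, 0, 0))


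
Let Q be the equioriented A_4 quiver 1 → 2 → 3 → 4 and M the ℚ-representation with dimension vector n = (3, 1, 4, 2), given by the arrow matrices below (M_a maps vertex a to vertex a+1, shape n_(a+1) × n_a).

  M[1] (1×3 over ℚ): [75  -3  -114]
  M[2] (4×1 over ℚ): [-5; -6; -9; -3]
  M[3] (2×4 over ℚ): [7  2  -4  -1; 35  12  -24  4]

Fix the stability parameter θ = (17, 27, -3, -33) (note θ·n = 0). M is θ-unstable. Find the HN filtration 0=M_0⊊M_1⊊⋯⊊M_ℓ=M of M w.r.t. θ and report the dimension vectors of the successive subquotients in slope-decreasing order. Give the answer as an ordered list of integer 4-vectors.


Via rank(M_{q-1}∘⋯∘M_p): M ≅ I[1,1]^2, I[1,4], I[3,3]^2, I[3,4].
μ_θ-semistable layers: μ^(1)=17; μ^(2)=2; μ^(3)=-3; μ^(4)=-18

((2, 0, 0, 0); (1, 1, 1, 1); (0, 0, 2, 0); (0, 0, 1, 1))


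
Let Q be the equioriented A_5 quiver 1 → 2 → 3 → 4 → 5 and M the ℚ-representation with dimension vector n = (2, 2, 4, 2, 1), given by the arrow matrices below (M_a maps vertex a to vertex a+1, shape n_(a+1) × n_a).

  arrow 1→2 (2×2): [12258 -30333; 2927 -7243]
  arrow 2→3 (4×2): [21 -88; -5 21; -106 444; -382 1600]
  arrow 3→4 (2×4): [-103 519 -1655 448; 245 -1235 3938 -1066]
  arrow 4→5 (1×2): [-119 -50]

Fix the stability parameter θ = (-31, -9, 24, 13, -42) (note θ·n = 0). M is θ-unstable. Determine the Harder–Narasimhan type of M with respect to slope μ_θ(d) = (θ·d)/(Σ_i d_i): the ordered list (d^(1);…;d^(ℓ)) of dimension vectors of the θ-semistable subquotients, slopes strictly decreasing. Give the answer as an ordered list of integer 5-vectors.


Barcode: M ≅ I[1,3], I[1,5], I[3,3], I[3,4]. HN layers by μ_θ (5 steps, strictly decreasing):
  μ^(1)=24; μ^(2)=37/2; μ^(3)=-5/3; μ^(4)=-9; μ^(5)=-31

((0, 0, 2, 0, 0); (0, 0, 1, 1, 0); (0, 0, 1, 1, 1); (0, 2, 0, 0, 0); (2, 0, 0, 0, 0))


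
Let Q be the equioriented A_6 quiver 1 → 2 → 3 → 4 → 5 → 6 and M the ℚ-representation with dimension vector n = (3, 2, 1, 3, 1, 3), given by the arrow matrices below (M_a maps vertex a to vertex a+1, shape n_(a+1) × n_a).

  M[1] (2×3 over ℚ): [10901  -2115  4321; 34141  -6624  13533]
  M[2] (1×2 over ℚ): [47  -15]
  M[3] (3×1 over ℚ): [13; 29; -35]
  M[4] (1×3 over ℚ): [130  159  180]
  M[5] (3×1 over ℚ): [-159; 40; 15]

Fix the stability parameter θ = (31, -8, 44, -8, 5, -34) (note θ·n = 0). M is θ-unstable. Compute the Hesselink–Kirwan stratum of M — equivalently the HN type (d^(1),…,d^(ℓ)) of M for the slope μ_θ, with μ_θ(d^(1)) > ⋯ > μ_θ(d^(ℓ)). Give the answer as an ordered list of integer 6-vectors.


Barcode: M ≅ I[1,1], I[1,2], I[1,6], I[4,4]^2, I[6,6]^2. HN layers by μ_θ (5 steps, strictly decreasing):
  μ^(1)=31; μ^(2)=23/2; μ^(3)=5; μ^(4)=-8; μ^(5)=-34

((1, 0, 0, 0, 0, 0); (1, 1, 0, 0, 0, 0); (1, 1, 1, 1, 1, 1); (0, 0, 0, 2, 0, 0); (0, 0, 0, 0, 0, 2))


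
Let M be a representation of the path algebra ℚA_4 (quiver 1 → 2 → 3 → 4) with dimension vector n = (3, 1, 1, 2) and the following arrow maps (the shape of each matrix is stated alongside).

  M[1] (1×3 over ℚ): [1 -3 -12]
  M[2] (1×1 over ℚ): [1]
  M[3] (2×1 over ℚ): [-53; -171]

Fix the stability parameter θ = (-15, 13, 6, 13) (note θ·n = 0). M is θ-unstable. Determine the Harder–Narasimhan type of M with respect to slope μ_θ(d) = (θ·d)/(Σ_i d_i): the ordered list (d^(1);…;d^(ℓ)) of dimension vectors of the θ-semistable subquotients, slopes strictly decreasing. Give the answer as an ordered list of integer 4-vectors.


Via rank(M_{q-1}∘⋯∘M_p): M ≅ I[1,1]^2, I[1,4], I[4,4].
μ_θ-semistable layers: μ^(1)=13; μ^(2)=19/2; μ^(3)=-15

((0, 0, 0, 2); (0, 1, 1, 0); (3, 0, 0, 0))


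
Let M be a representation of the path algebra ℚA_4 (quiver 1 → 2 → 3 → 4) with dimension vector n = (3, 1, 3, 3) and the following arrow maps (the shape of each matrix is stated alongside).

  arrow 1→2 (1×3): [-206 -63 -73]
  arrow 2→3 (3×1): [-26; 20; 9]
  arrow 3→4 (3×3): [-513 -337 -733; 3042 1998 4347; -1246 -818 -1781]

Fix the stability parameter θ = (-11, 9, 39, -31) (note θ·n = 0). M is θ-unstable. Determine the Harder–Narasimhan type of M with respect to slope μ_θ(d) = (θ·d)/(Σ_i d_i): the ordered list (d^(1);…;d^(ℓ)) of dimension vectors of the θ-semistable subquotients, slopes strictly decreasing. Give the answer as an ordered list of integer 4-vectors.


Interval decomposition of M: I[1,1]^2, I[1,4], I[3,3], I[3,4], I[4,4].
HN type (ℓ=5): μ^(1)=39; μ^(2)=17/3; μ^(3)=4; μ^(4)=-11; μ^(5)=-31

((0, 0, 1, 0); (0, 1, 1, 1); (0, 0, 1, 1); (3, 0, 0, 0); (0, 0, 0, 1))


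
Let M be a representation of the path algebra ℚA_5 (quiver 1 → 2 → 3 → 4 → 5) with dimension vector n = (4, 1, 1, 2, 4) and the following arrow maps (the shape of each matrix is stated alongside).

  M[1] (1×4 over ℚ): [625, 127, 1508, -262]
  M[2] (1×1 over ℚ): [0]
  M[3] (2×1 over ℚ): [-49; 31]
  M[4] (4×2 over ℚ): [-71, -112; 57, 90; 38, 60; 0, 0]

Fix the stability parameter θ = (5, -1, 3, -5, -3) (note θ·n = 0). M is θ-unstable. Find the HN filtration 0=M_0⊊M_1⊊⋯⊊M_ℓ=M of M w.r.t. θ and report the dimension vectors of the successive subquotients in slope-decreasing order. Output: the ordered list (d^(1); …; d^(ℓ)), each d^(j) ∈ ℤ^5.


Interval decomposition of M: I[1,1]^3, I[1,2], I[3,5], I[4,5], I[5,5]^2.
HN type (ℓ=5): μ^(1)=5; μ^(2)=2; μ^(3)=-5/3; μ^(4)=-3; μ^(5)=-5

((3, 0, 0, 0, 0); (1, 1, 0, 0, 0); (0, 0, 1, 1, 1); (0, 0, 0, 0, 3); (0, 0, 0, 1, 0))


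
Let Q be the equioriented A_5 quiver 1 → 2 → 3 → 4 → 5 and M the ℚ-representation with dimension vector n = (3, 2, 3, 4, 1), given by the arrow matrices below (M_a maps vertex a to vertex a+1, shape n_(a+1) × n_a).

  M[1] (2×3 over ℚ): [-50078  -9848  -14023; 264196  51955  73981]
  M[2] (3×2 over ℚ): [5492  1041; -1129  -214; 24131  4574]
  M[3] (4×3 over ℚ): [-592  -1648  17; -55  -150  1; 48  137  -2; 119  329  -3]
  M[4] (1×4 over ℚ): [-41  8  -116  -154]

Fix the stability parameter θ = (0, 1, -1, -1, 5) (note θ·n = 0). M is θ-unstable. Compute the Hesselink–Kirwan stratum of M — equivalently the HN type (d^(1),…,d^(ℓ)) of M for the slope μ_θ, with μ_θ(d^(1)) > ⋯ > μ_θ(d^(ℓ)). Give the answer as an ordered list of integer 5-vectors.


Via rank(M_{q-1}∘⋯∘M_p): M ≅ I[1,1], I[1,4], I[1,5], I[3,4], I[4,4].
μ_θ-semistable layers: μ^(1)=5; μ^(2)=0; μ^(3)=-1/4; μ^(4)=-1

((0, 0, 0, 0, 1); (1, 0, 0, 0, 0); (2, 2, 2, 2, 0); (0, 0, 1, 2, 0))
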